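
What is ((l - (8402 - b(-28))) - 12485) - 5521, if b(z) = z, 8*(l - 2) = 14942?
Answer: -98265/4 ≈ -24566.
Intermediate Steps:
l = 7479/4 (l = 2 + (1/8)*14942 = 2 + 7471/4 = 7479/4 ≈ 1869.8)
((l - (8402 - b(-28))) - 12485) - 5521 = ((7479/4 - (8402 - 1*(-28))) - 12485) - 5521 = ((7479/4 - (8402 + 28)) - 12485) - 5521 = ((7479/4 - 1*8430) - 12485) - 5521 = ((7479/4 - 8430) - 12485) - 5521 = (-26241/4 - 12485) - 5521 = -76181/4 - 5521 = -98265/4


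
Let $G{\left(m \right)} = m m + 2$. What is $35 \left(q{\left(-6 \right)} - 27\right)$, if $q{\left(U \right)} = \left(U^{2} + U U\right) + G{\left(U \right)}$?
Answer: $2905$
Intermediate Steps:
$G{\left(m \right)} = 2 + m^{2}$ ($G{\left(m \right)} = m^{2} + 2 = 2 + m^{2}$)
$q{\left(U \right)} = 2 + 3 U^{2}$ ($q{\left(U \right)} = \left(U^{2} + U U\right) + \left(2 + U^{2}\right) = \left(U^{2} + U^{2}\right) + \left(2 + U^{2}\right) = 2 U^{2} + \left(2 + U^{2}\right) = 2 + 3 U^{2}$)
$35 \left(q{\left(-6 \right)} - 27\right) = 35 \left(\left(2 + 3 \left(-6\right)^{2}\right) - 27\right) = 35 \left(\left(2 + 3 \cdot 36\right) - 27\right) = 35 \left(\left(2 + 108\right) - 27\right) = 35 \left(110 - 27\right) = 35 \cdot 83 = 2905$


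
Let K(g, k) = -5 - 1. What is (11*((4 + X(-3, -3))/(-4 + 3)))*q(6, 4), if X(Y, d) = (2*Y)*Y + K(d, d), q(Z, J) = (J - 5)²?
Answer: -176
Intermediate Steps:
K(g, k) = -6
q(Z, J) = (-5 + J)²
X(Y, d) = -6 + 2*Y² (X(Y, d) = (2*Y)*Y - 6 = 2*Y² - 6 = -6 + 2*Y²)
(11*((4 + X(-3, -3))/(-4 + 3)))*q(6, 4) = (11*((4 + (-6 + 2*(-3)²))/(-4 + 3)))*(-5 + 4)² = (11*((4 + (-6 + 2*9))/(-1)))*(-1)² = (11*((4 + (-6 + 18))*(-1)))*1 = (11*((4 + 12)*(-1)))*1 = (11*(16*(-1)))*1 = (11*(-16))*1 = -176*1 = -176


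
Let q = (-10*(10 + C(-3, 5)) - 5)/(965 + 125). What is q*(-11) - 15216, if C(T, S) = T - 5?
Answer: -3317033/218 ≈ -15216.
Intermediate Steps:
C(T, S) = -5 + T
q = -5/218 (q = (-10*(10 + (-5 - 3)) - 5)/(965 + 125) = (-10*(10 - 8) - 5)/1090 = (-10*2 - 5)*(1/1090) = (-20 - 5)*(1/1090) = -25*1/1090 = -5/218 ≈ -0.022936)
q*(-11) - 15216 = -5/218*(-11) - 15216 = 55/218 - 15216 = -3317033/218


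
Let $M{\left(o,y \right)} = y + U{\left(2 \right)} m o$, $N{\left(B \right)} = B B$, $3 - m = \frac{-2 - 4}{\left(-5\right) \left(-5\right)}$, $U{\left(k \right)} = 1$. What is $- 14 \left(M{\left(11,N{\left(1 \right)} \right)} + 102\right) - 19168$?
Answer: $- \frac{527724}{25} \approx -21109.0$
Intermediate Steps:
$m = \frac{81}{25}$ ($m = 3 - \frac{-2 - 4}{\left(-5\right) \left(-5\right)} = 3 - \frac{-2 - 4}{25} = 3 - \left(-6\right) \frac{1}{25} = 3 - - \frac{6}{25} = 3 + \frac{6}{25} = \frac{81}{25} \approx 3.24$)
$N{\left(B \right)} = B^{2}$
$M{\left(o,y \right)} = y + \frac{81 o}{25}$ ($M{\left(o,y \right)} = y + 1 \frac{81 o}{25} = y + \frac{81 o}{25}$)
$- 14 \left(M{\left(11,N{\left(1 \right)} \right)} + 102\right) - 19168 = - 14 \left(\left(1^{2} + \frac{81}{25} \cdot 11\right) + 102\right) - 19168 = - 14 \left(\left(1 + \frac{891}{25}\right) + 102\right) - 19168 = - 14 \left(\frac{916}{25} + 102\right) - 19168 = \left(-14\right) \frac{3466}{25} - 19168 = - \frac{48524}{25} - 19168 = - \frac{527724}{25}$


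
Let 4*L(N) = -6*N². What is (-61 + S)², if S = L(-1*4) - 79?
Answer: 26896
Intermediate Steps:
L(N) = -3*N²/2 (L(N) = (-6*N²)/4 = -3*N²/2)
S = -103 (S = -3*(-1*4)²/2 - 79 = -3/2*(-4)² - 79 = -3/2*16 - 79 = -24 - 79 = -103)
(-61 + S)² = (-61 - 103)² = (-164)² = 26896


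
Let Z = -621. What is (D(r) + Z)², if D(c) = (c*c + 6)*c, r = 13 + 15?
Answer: 462207001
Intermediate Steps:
r = 28
D(c) = c*(6 + c²) (D(c) = (c² + 6)*c = (6 + c²)*c = c*(6 + c²))
(D(r) + Z)² = (28*(6 + 28²) - 621)² = (28*(6 + 784) - 621)² = (28*790 - 621)² = (22120 - 621)² = 21499² = 462207001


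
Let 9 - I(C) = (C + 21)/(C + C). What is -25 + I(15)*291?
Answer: 11224/5 ≈ 2244.8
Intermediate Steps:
I(C) = 9 - (21 + C)/(2*C) (I(C) = 9 - (C + 21)/(C + C) = 9 - (21 + C)/(2*C))
-25 + I(15)*291 = -25 + ((½)*(-21 + 17*15)/15)*291 = -25 + ((½)*(1/15)*(-21 + 255))*291 = -25 + ((½)*(1/15)*234)*291 = -25 + (39/5)*291 = -25 + 11349/5 = 11224/5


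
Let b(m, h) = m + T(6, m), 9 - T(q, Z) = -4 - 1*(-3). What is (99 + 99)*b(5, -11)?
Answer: 2970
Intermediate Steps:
T(q, Z) = 10 (T(q, Z) = 9 - (-4 - 1*(-3)) = 9 - (-4 + 3) = 9 - 1*(-1) = 9 + 1 = 10)
b(m, h) = 10 + m (b(m, h) = m + 10 = 10 + m)
(99 + 99)*b(5, -11) = (99 + 99)*(10 + 5) = 198*15 = 2970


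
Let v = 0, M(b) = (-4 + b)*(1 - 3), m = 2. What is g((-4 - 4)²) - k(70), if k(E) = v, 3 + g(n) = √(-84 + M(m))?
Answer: -3 + 4*I*√5 ≈ -3.0 + 8.9443*I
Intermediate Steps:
M(b) = 8 - 2*b (M(b) = (-4 + b)*(-2) = 8 - 2*b)
g(n) = -3 + 4*I*√5 (g(n) = -3 + √(-84 + (8 - 2*2)) = -3 + √(-84 + (8 - 4)) = -3 + √(-84 + 4) = -3 + √(-80) = -3 + 4*I*√5)
k(E) = 0
g((-4 - 4)²) - k(70) = (-3 + 4*I*√5) - 1*0 = (-3 + 4*I*√5) + 0 = -3 + 4*I*√5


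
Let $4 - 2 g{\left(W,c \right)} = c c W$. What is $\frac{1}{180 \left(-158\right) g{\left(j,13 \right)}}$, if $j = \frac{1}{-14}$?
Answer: $- \frac{7}{1599750} \approx -4.3757 \cdot 10^{-6}$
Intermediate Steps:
$j = - \frac{1}{14} \approx -0.071429$
$g{\left(W,c \right)} = 2 - \frac{W c^{2}}{2}$ ($g{\left(W,c \right)} = 2 - \frac{c c W}{2} = 2 - \frac{c^{2} W}{2} = 2 - \frac{W c^{2}}{2}$)
$\frac{1}{180 \left(-158\right) g{\left(j,13 \right)}} = \frac{1}{180 \left(-158\right) \left(2 - - \frac{13^{2}}{28}\right)} = \frac{1}{\left(-28440\right) \left(2 - \left(- \frac{1}{28}\right) 169\right)} = \frac{1}{\left(-28440\right) \left(2 + \frac{169}{28}\right)} = \frac{1}{\left(-28440\right) \frac{225}{28}} = \frac{1}{- \frac{1599750}{7}} = - \frac{7}{1599750}$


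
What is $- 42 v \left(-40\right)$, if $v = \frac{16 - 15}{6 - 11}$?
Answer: $-336$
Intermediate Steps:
$v = - \frac{1}{5}$ ($v = 1 \frac{1}{-5} = 1 \left(- \frac{1}{5}\right) = - \frac{1}{5} \approx -0.2$)
$- 42 v \left(-40\right) = \left(-42\right) \left(- \frac{1}{5}\right) \left(-40\right) = \frac{42}{5} \left(-40\right) = -336$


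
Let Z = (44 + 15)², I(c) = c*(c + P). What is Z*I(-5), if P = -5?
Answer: 174050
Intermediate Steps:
I(c) = c*(-5 + c) (I(c) = c*(c - 5) = c*(-5 + c))
Z = 3481 (Z = 59² = 3481)
Z*I(-5) = 3481*(-5*(-5 - 5)) = 3481*(-5*(-10)) = 3481*50 = 174050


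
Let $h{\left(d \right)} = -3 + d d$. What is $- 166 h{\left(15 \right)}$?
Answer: $-36852$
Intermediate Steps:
$h{\left(d \right)} = -3 + d^{2}$
$- 166 h{\left(15 \right)} = - 166 \left(-3 + 15^{2}\right) = - 166 \left(-3 + 225\right) = \left(-166\right) 222 = -36852$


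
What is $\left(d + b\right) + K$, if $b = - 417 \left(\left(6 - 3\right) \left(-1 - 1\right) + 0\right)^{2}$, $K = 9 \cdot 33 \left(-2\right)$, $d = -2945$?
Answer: $-18551$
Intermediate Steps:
$K = -594$ ($K = 297 \left(-2\right) = -594$)
$b = -15012$ ($b = - 417 \left(3 \left(-2\right) + 0\right)^{2} = - 417 \left(-6 + 0\right)^{2} = - 417 \left(-6\right)^{2} = \left(-417\right) 36 = -15012$)
$\left(d + b\right) + K = \left(-2945 - 15012\right) - 594 = -17957 - 594 = -18551$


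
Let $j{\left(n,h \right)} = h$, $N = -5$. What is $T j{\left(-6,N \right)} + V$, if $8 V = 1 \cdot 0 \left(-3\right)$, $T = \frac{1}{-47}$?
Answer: $\frac{5}{47} \approx 0.10638$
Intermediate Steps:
$T = - \frac{1}{47} \approx -0.021277$
$V = 0$ ($V = \frac{1 \cdot 0 \left(-3\right)}{8} = \frac{0 \left(-3\right)}{8} = \frac{1}{8} \cdot 0 = 0$)
$T j{\left(-6,N \right)} + V = \left(- \frac{1}{47}\right) \left(-5\right) + 0 = \frac{5}{47} + 0 = \frac{5}{47}$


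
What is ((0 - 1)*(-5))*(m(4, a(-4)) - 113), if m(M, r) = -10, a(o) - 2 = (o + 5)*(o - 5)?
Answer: -615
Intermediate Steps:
a(o) = 2 + (-5 + o)*(5 + o) (a(o) = 2 + (o + 5)*(o - 5) = 2 + (5 + o)*(-5 + o) = 2 + (-5 + o)*(5 + o))
((0 - 1)*(-5))*(m(4, a(-4)) - 113) = ((0 - 1)*(-5))*(-10 - 113) = -1*(-5)*(-123) = 5*(-123) = -615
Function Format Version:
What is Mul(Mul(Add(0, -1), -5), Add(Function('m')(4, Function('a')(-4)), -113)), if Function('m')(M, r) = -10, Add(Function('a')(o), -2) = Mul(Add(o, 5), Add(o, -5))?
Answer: -615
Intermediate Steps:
Function('a')(o) = Add(2, Mul(Add(-5, o), Add(5, o))) (Function('a')(o) = Add(2, Mul(Add(o, 5), Add(o, -5))) = Add(2, Mul(Add(5, o), Add(-5, o))) = Add(2, Mul(Add(-5, o), Add(5, o))))
Mul(Mul(Add(0, -1), -5), Add(Function('m')(4, Function('a')(-4)), -113)) = Mul(Mul(Add(0, -1), -5), Add(-10, -113)) = Mul(Mul(-1, -5), -123) = Mul(5, -123) = -615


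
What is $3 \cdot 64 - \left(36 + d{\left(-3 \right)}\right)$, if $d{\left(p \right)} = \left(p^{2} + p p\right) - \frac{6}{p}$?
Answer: $136$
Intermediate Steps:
$d{\left(p \right)} = - \frac{6}{p} + 2 p^{2}$ ($d{\left(p \right)} = \left(p^{2} + p^{2}\right) - \frac{6}{p} = 2 p^{2} - \frac{6}{p} = - \frac{6}{p} + 2 p^{2}$)
$3 \cdot 64 - \left(36 + d{\left(-3 \right)}\right) = 3 \cdot 64 - \left(36 + \frac{2 \left(-3 + \left(-3\right)^{3}\right)}{-3}\right) = 192 - \left(36 + 2 \left(- \frac{1}{3}\right) \left(-3 - 27\right)\right) = 192 - \left(36 + 2 \left(- \frac{1}{3}\right) \left(-30\right)\right) = 192 - 56 = 136$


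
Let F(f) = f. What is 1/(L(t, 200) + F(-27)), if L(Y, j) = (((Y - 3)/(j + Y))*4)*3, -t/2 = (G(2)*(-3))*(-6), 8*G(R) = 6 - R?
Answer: -13/369 ≈ -0.035230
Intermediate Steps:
G(R) = ¾ - R/8 (G(R) = (6 - R)/8 = ¾ - R/8)
t = -18 (t = -2*(¾ - ⅛*2)*(-3)*(-6) = -2*(¾ - ¼)*(-3)*(-6) = -2*(½)*(-3)*(-6) = -(-3)*(-6) = -2*9 = -18)
L(Y, j) = 12*(-3 + Y)/(Y + j) (L(Y, j) = (((-3 + Y)/(Y + j))*4)*3 = (4*(-3 + Y)/(Y + j))*3 = 12*(-3 + Y)/(Y + j))
1/(L(t, 200) + F(-27)) = 1/(12*(-3 - 18)/(-18 + 200) - 27) = 1/(12*(-21)/182 - 27) = 1/(12*(1/182)*(-21) - 27) = 1/(-18/13 - 27) = 1/(-369/13) = -13/369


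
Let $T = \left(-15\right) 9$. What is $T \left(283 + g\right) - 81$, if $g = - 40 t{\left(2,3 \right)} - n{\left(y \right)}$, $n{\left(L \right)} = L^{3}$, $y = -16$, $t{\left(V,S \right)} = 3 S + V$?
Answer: $-531846$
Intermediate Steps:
$t{\left(V,S \right)} = V + 3 S$
$T = -135$
$g = 3656$ ($g = - 40 \left(2 + 3 \cdot 3\right) - \left(-16\right)^{3} = - 40 \left(2 + 9\right) - -4096 = \left(-40\right) 11 + 4096 = -440 + 4096 = 3656$)
$T \left(283 + g\right) - 81 = - 135 \left(283 + 3656\right) - 81 = \left(-135\right) 3939 - 81 = -531765 - 81 = -531846$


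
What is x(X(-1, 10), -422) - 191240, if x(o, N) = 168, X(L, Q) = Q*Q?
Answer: -191072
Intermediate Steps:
X(L, Q) = Q**2
x(X(-1, 10), -422) - 191240 = 168 - 191240 = -191072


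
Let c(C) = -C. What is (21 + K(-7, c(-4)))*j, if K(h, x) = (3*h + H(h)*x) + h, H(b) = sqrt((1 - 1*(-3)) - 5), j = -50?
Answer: 350 - 200*I ≈ 350.0 - 200.0*I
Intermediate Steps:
H(b) = I (H(b) = sqrt((1 + 3) - 5) = sqrt(4 - 5) = sqrt(-1) = I)
K(h, x) = 4*h + I*x (K(h, x) = (3*h + I*x) + h = 4*h + I*x)
(21 + K(-7, c(-4)))*j = (21 + (4*(-7) + I*(-1*(-4))))*(-50) = (21 + (-28 + I*4))*(-50) = (21 + (-28 + 4*I))*(-50) = (-7 + 4*I)*(-50) = 350 - 200*I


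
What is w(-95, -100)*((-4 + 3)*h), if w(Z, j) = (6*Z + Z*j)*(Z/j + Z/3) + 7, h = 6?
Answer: 1645757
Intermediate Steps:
w(Z, j) = 7 + (6*Z + Z*j)*(Z/3 + Z/j) (w(Z, j) = (6*Z + Z*j)*(Z/j + Z*(⅓)) + 7 = (6*Z + Z*j)*(Z/j + Z/3) + 7 = (6*Z + Z*j)*(Z/3 + Z/j) + 7 = 7 + (6*Z + Z*j)*(Z/3 + Z/j))
w(-95, -100)*((-4 + 3)*h) = (7 + 3*(-95)² + 6*(-95)²/(-100) + (⅓)*(-100)*(-95)²)*((-4 + 3)*6) = (7 + 3*9025 + 6*9025*(-1/100) + (⅓)*(-100)*9025)*(-1*6) = (7 + 27075 - 1083/2 - 902500/3)*(-6) = -1645757/6*(-6) = 1645757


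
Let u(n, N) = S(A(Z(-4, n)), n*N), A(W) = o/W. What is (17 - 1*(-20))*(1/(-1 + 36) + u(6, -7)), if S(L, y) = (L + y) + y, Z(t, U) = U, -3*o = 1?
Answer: -1958669/630 ≈ -3109.0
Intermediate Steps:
o = -1/3 (o = -1/3*1 = -1/3 ≈ -0.33333)
A(W) = -1/(3*W)
S(L, y) = L + 2*y
u(n, N) = -1/(3*n) + 2*N*n (u(n, N) = -1/(3*n) + 2*(n*N) = -1/(3*n) + 2*(N*n) = -1/(3*n) + 2*N*n)
(17 - 1*(-20))*(1/(-1 + 36) + u(6, -7)) = (17 - 1*(-20))*(1/(-1 + 36) + (-1/3/6 + 2*(-7)*6)) = (17 + 20)*(1/35 + (-1/3*1/6 - 84)) = 37*(1/35 + (-1/18 - 84)) = 37*(1/35 - 1513/18) = 37*(-52937/630) = -1958669/630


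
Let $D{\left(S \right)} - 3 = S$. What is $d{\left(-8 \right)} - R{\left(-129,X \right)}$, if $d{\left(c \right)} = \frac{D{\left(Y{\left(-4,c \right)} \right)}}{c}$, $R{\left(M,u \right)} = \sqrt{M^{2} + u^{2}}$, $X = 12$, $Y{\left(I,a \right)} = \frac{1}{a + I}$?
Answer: $- \frac{35}{96} - 3 \sqrt{1865} \approx -129.92$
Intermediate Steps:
$Y{\left(I,a \right)} = \frac{1}{I + a}$
$D{\left(S \right)} = 3 + S$
$d{\left(c \right)} = \frac{3 + \frac{1}{-4 + c}}{c}$
$d{\left(-8 \right)} - R{\left(-129,X \right)} = \frac{-11 + 3 \left(-8\right)}{\left(-8\right) \left(-4 - 8\right)} - \sqrt{\left(-129\right)^{2} + 12^{2}} = - \frac{-11 - 24}{8 \left(-12\right)} - \sqrt{16641 + 144} = \left(- \frac{1}{8}\right) \left(- \frac{1}{12}\right) \left(-35\right) - \sqrt{16785} = - \frac{35}{96} - 3 \sqrt{1865}$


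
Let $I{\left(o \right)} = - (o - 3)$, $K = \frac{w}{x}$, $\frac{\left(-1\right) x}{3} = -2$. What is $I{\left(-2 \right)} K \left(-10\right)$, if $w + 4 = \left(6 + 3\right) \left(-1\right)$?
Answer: $\frac{325}{3} \approx 108.33$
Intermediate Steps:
$w = -13$ ($w = -4 + \left(6 + 3\right) \left(-1\right) = -4 + 9 \left(-1\right) = -4 - 9 = -13$)
$x = 6$ ($x = \left(-3\right) \left(-2\right) = 6$)
$K = - \frac{13}{6} \approx -2.1667$
$I{\left(o \right)} = 3 - o$ ($I{\left(o \right)} = - (-3 + o) = 3 - o$)
$I{\left(-2 \right)} K \left(-10\right) = \left(3 - -2\right) \left(- \frac{13}{6}\right) \left(-10\right) = \left(3 + 2\right) \left(- \frac{13}{6}\right) \left(-10\right) = 5 \left(- \frac{13}{6}\right) \left(-10\right) = \left(- \frac{65}{6}\right) \left(-10\right) = \frac{325}{3}$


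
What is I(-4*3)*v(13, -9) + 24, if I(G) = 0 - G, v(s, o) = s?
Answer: 180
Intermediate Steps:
I(G) = -G
I(-4*3)*v(13, -9) + 24 = -(-4)*3*13 + 24 = -1*(-12)*13 + 24 = 12*13 + 24 = 156 + 24 = 180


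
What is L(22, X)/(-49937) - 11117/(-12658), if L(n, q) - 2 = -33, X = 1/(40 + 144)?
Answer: 555542027/632102546 ≈ 0.87888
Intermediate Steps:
X = 1/184 ≈ 0.0054348
L(n, q) = -31 (L(n, q) = 2 - 33 = -31)
L(22, X)/(-49937) - 11117/(-12658) = -31/(-49937) - 11117/(-12658) = -31*(-1/49937) - 11117*(-1/12658) = 31/49937 + 11117/12658 = 555542027/632102546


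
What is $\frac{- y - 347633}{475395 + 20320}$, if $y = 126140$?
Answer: $- \frac{473773}{495715} \approx -0.95574$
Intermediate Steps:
$\frac{- y - 347633}{475395 + 20320} = \frac{\left(-1\right) 126140 - 347633}{475395 + 20320} = \frac{-126140 - 347633}{495715} = \left(-473773\right) \frac{1}{495715} = - \frac{473773}{495715}$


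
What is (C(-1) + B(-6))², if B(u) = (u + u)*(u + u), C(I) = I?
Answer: 20449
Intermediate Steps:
B(u) = 4*u² (B(u) = (2*u)*(2*u) = 4*u²)
(C(-1) + B(-6))² = (-1 + 4*(-6)²)² = (-1 + 4*36)² = (-1 + 144)² = 143² = 20449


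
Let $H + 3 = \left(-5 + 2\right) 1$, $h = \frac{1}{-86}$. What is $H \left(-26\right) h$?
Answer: $- \frac{78}{43} \approx -1.814$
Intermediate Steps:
$h = - \frac{1}{86} \approx -0.011628$
$H = -6$ ($H = -3 + \left(-5 + 2\right) 1 = -3 - 3 = -6$)
$H \left(-26\right) h = \left(-6\right) \left(-26\right) \left(- \frac{1}{86}\right) = 156 \left(- \frac{1}{86}\right) = - \frac{78}{43}$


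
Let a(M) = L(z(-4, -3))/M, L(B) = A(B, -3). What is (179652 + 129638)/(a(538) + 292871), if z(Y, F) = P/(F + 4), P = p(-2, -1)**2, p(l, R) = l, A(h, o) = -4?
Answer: 83199010/78782297 ≈ 1.0561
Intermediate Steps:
P = 4 (P = (-2)**2 = 4)
z(Y, F) = 4/(4 + F) (z(Y, F) = 4/(F + 4) = 4/(4 + F))
L(B) = -4
a(M) = -4/M
(179652 + 129638)/(a(538) + 292871) = (179652 + 129638)/(-4/538 + 292871) = 309290/(-4*1/538 + 292871) = 309290/(-2/269 + 292871) = 309290/(78782297/269) = 309290*(269/78782297) = 83199010/78782297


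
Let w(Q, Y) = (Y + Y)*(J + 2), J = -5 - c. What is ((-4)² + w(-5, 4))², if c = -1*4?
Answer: 576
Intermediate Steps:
c = -4
J = -1 (J = -5 - 1*(-4) = -5 + 4 = -1)
w(Q, Y) = 2*Y (w(Q, Y) = (Y + Y)*(-1 + 2) = (2*Y)*1 = 2*Y)
((-4)² + w(-5, 4))² = ((-4)² + 2*4)² = (16 + 8)² = 24² = 576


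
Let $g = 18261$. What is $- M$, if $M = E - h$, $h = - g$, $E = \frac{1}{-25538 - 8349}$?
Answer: $- \frac{618810506}{33887} \approx -18261.0$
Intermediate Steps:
$E = - \frac{1}{33887}$ ($E = \frac{1}{-33887} = - \frac{1}{33887} \approx -2.951 \cdot 10^{-5}$)
$h = -18261$ ($h = \left(-1\right) 18261 = -18261$)
$M = \frac{618810506}{33887}$ ($M = - \frac{1}{33887} - -18261 = - \frac{1}{33887} + 18261 = \frac{618810506}{33887} \approx 18261.0$)
$- M = \left(-1\right) \frac{618810506}{33887} = - \frac{618810506}{33887}$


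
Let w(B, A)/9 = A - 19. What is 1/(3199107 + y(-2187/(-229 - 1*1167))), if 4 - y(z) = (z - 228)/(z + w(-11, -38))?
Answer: 237987/761346724190 ≈ 3.1259e-7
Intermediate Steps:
w(B, A) = -171 + 9*A (w(B, A) = 9*(A - 19) = 9*(-19 + A) = -171 + 9*A)
y(z) = 4 - (-228 + z)/(-513 + z) (y(z) = 4 - (z - 228)/(z + (-171 + 9*(-38))) = 4 - (-228 + z)/(z + (-171 - 342)) = 4 - (-228 + z)/(z - 513) = 4 - (-228 + z)/(-513 + z))
1/(3199107 + y(-2187/(-229 - 1*1167))) = 1/(3199107 + 3*(-608 - 2187/(-229 - 1*1167))/(-513 - 2187/(-229 - 1*1167))) = 1/(3199107 + 3*(-608 - 2187/(-229 - 1167))/(-513 - 2187/(-229 - 1167))) = 1/(3199107 + 3*(-608 - 2187/(-1396))/(-513 - 2187/(-1396))) = 1/(3199107 + 3*(-608 - 2187*(-1/1396))/(-513 - 2187*(-1/1396))) = 1/(3199107 + 3*(-608 + 2187/1396)/(-513 + 2187/1396)) = 1/(3199107 + 3*(-846581/1396)/(-713961/1396)) = 1/(3199107 + 3*(-1396/713961)*(-846581/1396)) = 1/(3199107 + 846581/237987) = 1/(761346724190/237987) = 237987/761346724190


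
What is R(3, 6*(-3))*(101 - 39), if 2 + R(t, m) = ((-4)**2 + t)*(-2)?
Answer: -2480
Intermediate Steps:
R(t, m) = -34 - 2*t (R(t, m) = -2 + ((-4)**2 + t)*(-2) = -2 + (16 + t)*(-2) = -2 + (-32 - 2*t) = -34 - 2*t)
R(3, 6*(-3))*(101 - 39) = (-34 - 2*3)*(101 - 39) = (-34 - 6)*62 = -40*62 = -2480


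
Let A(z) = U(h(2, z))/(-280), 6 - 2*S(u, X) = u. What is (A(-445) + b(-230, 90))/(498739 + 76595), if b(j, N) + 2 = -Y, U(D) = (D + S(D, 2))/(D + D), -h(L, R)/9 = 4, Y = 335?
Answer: -452929/773248896 ≈ -0.00058575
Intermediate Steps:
h(L, R) = -36 (h(L, R) = -9*4 = -36)
S(u, X) = 3 - u/2
U(D) = (3 + D/2)/(2*D) (U(D) = (D + (3 - D/2))/(D + D) = (3 + D/2)/((2*D)) = (3 + D/2)*(1/(2*D)) = (3 + D/2)/(2*D))
A(z) = -1/1344 (A(z) = ((1/4)*(6 - 36)/(-36))/(-280) = ((1/4)*(-1/36)*(-30))*(-1/280) = (5/24)*(-1/280) = -1/1344)
b(j, N) = -337 (b(j, N) = -2 - 1*335 = -2 - 335 = -337)
(A(-445) + b(-230, 90))/(498739 + 76595) = (-1/1344 - 337)/(498739 + 76595) = -452929/1344/575334 = -452929/1344*1/575334 = -452929/773248896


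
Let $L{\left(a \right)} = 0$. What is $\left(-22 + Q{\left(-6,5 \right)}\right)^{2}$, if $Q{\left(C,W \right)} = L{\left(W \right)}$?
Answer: $484$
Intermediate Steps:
$Q{\left(C,W \right)} = 0$
$\left(-22 + Q{\left(-6,5 \right)}\right)^{2} = \left(-22 + 0\right)^{2} = \left(-22\right)^{2} = 484$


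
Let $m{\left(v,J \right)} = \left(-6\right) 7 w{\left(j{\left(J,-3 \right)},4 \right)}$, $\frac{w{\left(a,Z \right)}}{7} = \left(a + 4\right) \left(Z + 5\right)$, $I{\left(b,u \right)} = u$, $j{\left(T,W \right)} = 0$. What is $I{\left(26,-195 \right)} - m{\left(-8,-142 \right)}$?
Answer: $10389$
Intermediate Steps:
$w{\left(a,Z \right)} = 7 \left(4 + a\right) \left(5 + Z\right)$ ($w{\left(a,Z \right)} = 7 \left(a + 4\right) \left(Z + 5\right) = 7 \left(4 + a\right) \left(5 + Z\right)$)
$m{\left(v,J \right)} = -10584$ ($m{\left(v,J \right)} = \left(-6\right) 7 \left(140 + 28 \cdot 4 + 35 \cdot 0 + 7 \cdot 4 \cdot 0\right) = - 42 \left(140 + 112 + 0 + 0\right) = \left(-42\right) 252 = -10584$)
$I{\left(26,-195 \right)} - m{\left(-8,-142 \right)} = -195 - -10584 = -195 + 10584 = 10389$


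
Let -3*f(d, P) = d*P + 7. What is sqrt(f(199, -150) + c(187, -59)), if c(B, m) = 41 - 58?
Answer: 28*sqrt(114)/3 ≈ 99.653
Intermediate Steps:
c(B, m) = -17
f(d, P) = -7/3 - P*d/3 (f(d, P) = -(d*P + 7)/3 = -(P*d + 7)/3 = -(7 + P*d)/3 = -7/3 - P*d/3)
sqrt(f(199, -150) + c(187, -59)) = sqrt((-7/3 - 1/3*(-150)*199) - 17) = sqrt((-7/3 + 9950) - 17) = sqrt(29843/3 - 17) = sqrt(29792/3) = 28*sqrt(114)/3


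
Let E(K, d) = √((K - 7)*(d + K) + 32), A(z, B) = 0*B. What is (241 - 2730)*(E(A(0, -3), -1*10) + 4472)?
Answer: -11130808 - 2489*√102 ≈ -1.1156e+7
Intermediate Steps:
A(z, B) = 0
E(K, d) = √(32 + (-7 + K)*(K + d)) (E(K, d) = √((-7 + K)*(K + d) + 32) = √(32 + (-7 + K)*(K + d)))
(241 - 2730)*(E(A(0, -3), -1*10) + 4472) = (241 - 2730)*(√(32 + 0² - 7*0 - (-7)*10 + 0*(-1*10)) + 4472) = -2489*(√(32 + 0 + 0 - 7*(-10) + 0*(-10)) + 4472) = -2489*(√(32 + 0 + 0 + 70 + 0) + 4472) = -2489*(√102 + 4472) = -2489*(4472 + √102) = -11130808 - 2489*√102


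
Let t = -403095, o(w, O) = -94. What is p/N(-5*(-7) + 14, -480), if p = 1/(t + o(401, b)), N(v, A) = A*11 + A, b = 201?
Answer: 1/2322368640 ≈ 4.3059e-10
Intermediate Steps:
N(v, A) = 12*A (N(v, A) = 11*A + A = 12*A)
p = -1/403189 (p = 1/(-403095 - 94) = 1/(-403189) = -1/403189 ≈ -2.4802e-6)
p/N(-5*(-7) + 14, -480) = -1/(403189*(12*(-480))) = -1/403189/(-5760) = -1/403189*(-1/5760) = 1/2322368640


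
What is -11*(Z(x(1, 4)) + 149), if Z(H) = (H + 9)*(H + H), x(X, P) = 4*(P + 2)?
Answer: -19063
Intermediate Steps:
x(X, P) = 8 + 4*P (x(X, P) = 4*(2 + P) = 8 + 4*P)
Z(H) = 2*H*(9 + H) (Z(H) = (9 + H)*(2*H) = 2*H*(9 + H))
-11*(Z(x(1, 4)) + 149) = -11*(2*(8 + 4*4)*(9 + (8 + 4*4)) + 149) = -11*(2*(8 + 16)*(9 + (8 + 16)) + 149) = -11*(2*24*(9 + 24) + 149) = -11*(2*24*33 + 149) = -11*(1584 + 149) = -11*1733 = -19063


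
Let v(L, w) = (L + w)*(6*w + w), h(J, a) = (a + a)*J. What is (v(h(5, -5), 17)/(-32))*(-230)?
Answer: -451605/16 ≈ -28225.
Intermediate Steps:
h(J, a) = 2*J*a (h(J, a) = (2*a)*J = 2*J*a)
v(L, w) = 7*w*(L + w) (v(L, w) = (L + w)*(7*w) = 7*w*(L + w))
(v(h(5, -5), 17)/(-32))*(-230) = ((7*17*(2*5*(-5) + 17))/(-32))*(-230) = ((7*17*(-50 + 17))*(-1/32))*(-230) = ((7*17*(-33))*(-1/32))*(-230) = -3927*(-1/32)*(-230) = (3927/32)*(-230) = -451605/16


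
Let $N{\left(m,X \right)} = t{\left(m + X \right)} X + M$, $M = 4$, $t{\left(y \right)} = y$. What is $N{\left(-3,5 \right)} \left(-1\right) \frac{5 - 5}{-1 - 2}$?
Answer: $0$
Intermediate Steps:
$N{\left(m,X \right)} = 4 + X \left(X + m\right)$ ($N{\left(m,X \right)} = \left(m + X\right) X + 4 = \left(X + m\right) X + 4 = X \left(X + m\right) + 4 = 4 + X \left(X + m\right)$)
$N{\left(-3,5 \right)} \left(-1\right) \frac{5 - 5}{-1 - 2} = \left(4 + 5 \left(5 - 3\right)\right) \left(-1\right) \frac{5 - 5}{-1 - 2} = \left(4 + 5 \cdot 2\right) \left(-1\right) \frac{0}{-3} = \left(4 + 10\right) \left(-1\right) 0 \left(- \frac{1}{3}\right) = 14 \left(-1\right) 0 = \left(-14\right) 0 = 0$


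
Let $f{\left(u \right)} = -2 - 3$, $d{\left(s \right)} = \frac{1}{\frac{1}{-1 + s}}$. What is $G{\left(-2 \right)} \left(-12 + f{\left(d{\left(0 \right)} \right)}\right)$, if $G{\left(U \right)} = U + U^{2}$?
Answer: $-34$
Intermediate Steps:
$d{\left(s \right)} = -1 + s$
$f{\left(u \right)} = -5$
$G{\left(-2 \right)} \left(-12 + f{\left(d{\left(0 \right)} \right)}\right) = - 2 \left(1 - 2\right) \left(-12 - 5\right) = \left(-2\right) \left(-1\right) \left(-17\right) = 2 \left(-17\right) = -34$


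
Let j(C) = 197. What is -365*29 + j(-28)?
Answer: -10388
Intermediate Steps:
-365*29 + j(-28) = -365*29 + 197 = -10585 + 197 = -10388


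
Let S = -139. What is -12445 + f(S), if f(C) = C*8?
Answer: -13557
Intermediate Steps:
f(C) = 8*C
-12445 + f(S) = -12445 + 8*(-139) = -12445 - 1112 = -13557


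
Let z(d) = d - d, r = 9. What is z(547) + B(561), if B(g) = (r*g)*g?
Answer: 2832489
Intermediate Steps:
z(d) = 0
B(g) = 9*g**2 (B(g) = (9*g)*g = 9*g**2)
z(547) + B(561) = 0 + 9*561**2 = 0 + 9*314721 = 0 + 2832489 = 2832489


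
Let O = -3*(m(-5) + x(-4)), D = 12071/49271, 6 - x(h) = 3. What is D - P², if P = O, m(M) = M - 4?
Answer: -15951733/49271 ≈ -323.75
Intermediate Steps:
x(h) = 3 (x(h) = 6 - 1*3 = 6 - 3 = 3)
m(M) = -4 + M
D = 12071/49271 (D = 12071*(1/49271) = 12071/49271 ≈ 0.24499)
O = 18 (O = -3*((-4 - 5) + 3) = -3*(-9 + 3) = -3*(-6) = 18)
P = 18
D - P² = 12071/49271 - 1*18² = 12071/49271 - 1*324 = 12071/49271 - 324 = -15951733/49271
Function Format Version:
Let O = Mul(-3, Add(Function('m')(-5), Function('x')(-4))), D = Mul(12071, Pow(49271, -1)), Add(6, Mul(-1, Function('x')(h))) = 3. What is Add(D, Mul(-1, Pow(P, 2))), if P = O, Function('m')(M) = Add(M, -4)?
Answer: Rational(-15951733, 49271) ≈ -323.75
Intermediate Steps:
Function('x')(h) = 3 (Function('x')(h) = Add(6, Mul(-1, 3)) = Add(6, -3) = 3)
Function('m')(M) = Add(-4, M)
D = Rational(12071, 49271) (D = Mul(12071, Rational(1, 49271)) = Rational(12071, 49271) ≈ 0.24499)
O = 18 (O = Mul(-3, Add(Add(-4, -5), 3)) = Mul(-3, Add(-9, 3)) = Mul(-3, -6) = 18)
P = 18
Add(D, Mul(-1, Pow(P, 2))) = Add(Rational(12071, 49271), Mul(-1, Pow(18, 2))) = Add(Rational(12071, 49271), Mul(-1, 324)) = Add(Rational(12071, 49271), -324) = Rational(-15951733, 49271)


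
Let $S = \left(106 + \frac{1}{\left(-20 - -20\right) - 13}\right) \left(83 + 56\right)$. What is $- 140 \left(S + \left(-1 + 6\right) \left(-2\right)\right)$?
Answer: $- \frac{26778220}{13} \approx -2.0599 \cdot 10^{6}$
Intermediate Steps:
$S = \frac{191403}{13}$ ($S = \left(106 + \frac{1}{\left(-20 + 20\right) - 13}\right) 139 = \left(106 + \frac{1}{0 - 13}\right) 139 = \left(106 + \frac{1}{-13}\right) 139 = \left(106 - \frac{1}{13}\right) 139 = \frac{1377}{13} \cdot 139 = \frac{191403}{13} \approx 14723.0$)
$- 140 \left(S + \left(-1 + 6\right) \left(-2\right)\right) = - 140 \left(\frac{191403}{13} + \left(-1 + 6\right) \left(-2\right)\right) = - 140 \left(\frac{191403}{13} + 5 \left(-2\right)\right) = - 140 \left(\frac{191403}{13} - 10\right) = \left(-140\right) \frac{191273}{13} = - \frac{26778220}{13}$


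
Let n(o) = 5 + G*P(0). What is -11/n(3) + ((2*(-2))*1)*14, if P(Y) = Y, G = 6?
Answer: -291/5 ≈ -58.200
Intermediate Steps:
n(o) = 5 (n(o) = 5 + 6*0 = 5 + 0 = 5)
-11/n(3) + ((2*(-2))*1)*14 = -11/5 + ((2*(-2))*1)*14 = -11*⅕ - 4*1*14 = -11/5 - 4*14 = -11/5 - 56 = -291/5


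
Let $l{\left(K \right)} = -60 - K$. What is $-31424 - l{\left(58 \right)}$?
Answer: $-31306$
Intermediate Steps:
$-31424 - l{\left(58 \right)} = -31424 - \left(-60 - 58\right) = -31424 - -118 = -31424 + 118 = -31306$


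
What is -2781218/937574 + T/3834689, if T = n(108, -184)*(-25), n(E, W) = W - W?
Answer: -126419/42617 ≈ -2.9664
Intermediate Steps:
n(E, W) = 0
T = 0 (T = 0*(-25) = 0)
-2781218/937574 + T/3834689 = -2781218/937574 + 0/3834689 = -2781218*1/937574 + 0*(1/3834689) = -126419/42617 + 0 = -126419/42617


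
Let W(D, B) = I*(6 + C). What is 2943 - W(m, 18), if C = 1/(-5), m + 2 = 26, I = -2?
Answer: 14773/5 ≈ 2954.6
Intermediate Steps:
m = 24 (m = -2 + 26 = 24)
C = -⅕ (C = 1*(-⅕) = -⅕ ≈ -0.20000)
W(D, B) = -58/5 (W(D, B) = -2*(6 - ⅕) = -2*29/5 = -58/5)
2943 - W(m, 18) = 2943 - 1*(-58/5) = 2943 + 58/5 = 14773/5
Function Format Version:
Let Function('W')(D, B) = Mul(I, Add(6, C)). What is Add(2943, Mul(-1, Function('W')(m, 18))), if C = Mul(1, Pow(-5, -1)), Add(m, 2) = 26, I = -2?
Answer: Rational(14773, 5) ≈ 2954.6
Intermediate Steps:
m = 24 (m = Add(-2, 26) = 24)
C = Rational(-1, 5) (C = Mul(1, Rational(-1, 5)) = Rational(-1, 5) ≈ -0.20000)
Function('W')(D, B) = Rational(-58, 5) (Function('W')(D, B) = Mul(-2, Add(6, Rational(-1, 5))) = Mul(-2, Rational(29, 5)) = Rational(-58, 5))
Add(2943, Mul(-1, Function('W')(m, 18))) = Add(2943, Mul(-1, Rational(-58, 5))) = Add(2943, Rational(58, 5)) = Rational(14773, 5)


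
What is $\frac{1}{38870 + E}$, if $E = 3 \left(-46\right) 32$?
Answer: $\frac{1}{34454} \approx 2.9024 \cdot 10^{-5}$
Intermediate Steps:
$E = -4416$ ($E = \left(-138\right) 32 = -4416$)
$\frac{1}{38870 + E} = \frac{1}{38870 - 4416} = \frac{1}{34454}$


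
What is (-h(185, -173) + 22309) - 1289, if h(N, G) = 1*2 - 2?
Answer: 21020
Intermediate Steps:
h(N, G) = 0 (h(N, G) = 2 - 2 = 0)
(-h(185, -173) + 22309) - 1289 = (-1*0 + 22309) - 1289 = (0 + 22309) - 1289 = 22309 - 1289 = 21020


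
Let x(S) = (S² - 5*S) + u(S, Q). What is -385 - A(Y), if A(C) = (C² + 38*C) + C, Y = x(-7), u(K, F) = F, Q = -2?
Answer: -10307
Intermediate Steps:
x(S) = -2 + S² - 5*S (x(S) = (S² - 5*S) - 2 = -2 + S² - 5*S)
Y = 82 (Y = -2 + (-7)² - 5*(-7) = -2 + 49 + 35 = 82)
A(C) = C² + 39*C
-385 - A(Y) = -385 - 82*(39 + 82) = -385 - 82*121 = -385 - 1*9922 = -385 - 9922 = -10307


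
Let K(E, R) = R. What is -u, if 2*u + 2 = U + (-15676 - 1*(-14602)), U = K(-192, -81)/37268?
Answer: 40100449/74536 ≈ 538.00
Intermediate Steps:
U = -81/37268 ≈ -0.0021734
u = -40100449/74536 (u = -1 + (-81/37268 + (-15676 - 1*(-14602)))/2 = -1 + (-81/37268 + (-15676 + 14602))/2 = -1 + (-81/37268 - 1074)/2 = -1 + (½)*(-40025913/37268) = -1 - 40025913/74536 = -40100449/74536 ≈ -538.00)
-u = -1*(-40100449/74536) = 40100449/74536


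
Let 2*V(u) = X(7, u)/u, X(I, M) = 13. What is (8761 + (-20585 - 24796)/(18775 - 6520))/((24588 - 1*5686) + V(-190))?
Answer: 143094232/308858121 ≈ 0.46330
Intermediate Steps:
V(u) = 13/(2*u) (V(u) = (13/u)/2 = 13/(2*u))
(8761 + (-20585 - 24796)/(18775 - 6520))/((24588 - 1*5686) + V(-190)) = (8761 + (-20585 - 24796)/(18775 - 6520))/((24588 - 1*5686) + (13/2)/(-190)) = (8761 - 45381/12255)/((24588 - 5686) + (13/2)*(-1/190)) = (8761 - 45381*1/12255)/(18902 - 13/380) = (8761 - 15127/4085)/(7182747/380) = (35773558/4085)*(380/7182747) = 143094232/308858121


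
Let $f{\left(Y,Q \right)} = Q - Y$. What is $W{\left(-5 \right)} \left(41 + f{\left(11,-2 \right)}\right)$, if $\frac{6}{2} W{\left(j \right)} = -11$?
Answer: $- \frac{308}{3} \approx -102.67$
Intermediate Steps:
$W{\left(j \right)} = - \frac{11}{3}$ ($W{\left(j \right)} = \frac{1}{3} \left(-11\right) = - \frac{11}{3}$)
$W{\left(-5 \right)} \left(41 + f{\left(11,-2 \right)}\right) = - \frac{11 \left(41 - 13\right)}{3} = \left(- \frac{11}{3}\right) 28 = - \frac{308}{3}$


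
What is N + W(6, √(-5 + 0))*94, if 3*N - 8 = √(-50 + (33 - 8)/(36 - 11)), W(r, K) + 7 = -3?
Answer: -2812/3 + 7*I/3 ≈ -937.33 + 2.3333*I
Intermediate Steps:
W(r, K) = -10 (W(r, K) = -7 - 3 = -10)
N = 8/3 + 7*I/3 (N = 8/3 + √(-50 + (33 - 8)/(36 - 11))/3 = 8/3 + √(-50 + 25/25)/3 = 8/3 + √(-50 + 25*(1/25))/3 = 8/3 + √(-50 + 1)/3 = 8/3 + √(-49)/3 = 8/3 + (7*I)/3 = 8/3 + 7*I/3 ≈ 2.6667 + 2.3333*I)
N + W(6, √(-5 + 0))*94 = (8/3 + 7*I/3) - 10*94 = (8/3 + 7*I/3) - 940 = -2812/3 + 7*I/3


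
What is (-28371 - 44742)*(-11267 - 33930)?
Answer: 3304488261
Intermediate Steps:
(-28371 - 44742)*(-11267 - 33930) = -73113*(-45197) = 3304488261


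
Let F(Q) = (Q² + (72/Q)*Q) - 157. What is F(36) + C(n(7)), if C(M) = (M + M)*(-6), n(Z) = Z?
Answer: 1127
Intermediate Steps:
F(Q) = -85 + Q² (F(Q) = (Q² + 72) - 157 = (72 + Q²) - 157 = -85 + Q²)
C(M) = -12*M (C(M) = (2*M)*(-6) = -12*M)
F(36) + C(n(7)) = (-85 + 36²) - 12*7 = (-85 + 1296) - 84 = 1211 - 84 = 1127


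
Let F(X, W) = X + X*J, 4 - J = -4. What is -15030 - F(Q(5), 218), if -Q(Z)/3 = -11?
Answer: -15327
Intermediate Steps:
J = 8 (J = 4 - 1*(-4) = 4 + 4 = 8)
Q(Z) = 33 (Q(Z) = -3*(-11) = 33)
F(X, W) = 9*X (F(X, W) = X + X*8 = X + 8*X = 9*X)
-15030 - F(Q(5), 218) = -15030 - 9*33 = -15030 - 1*297 = -15030 - 297 = -15327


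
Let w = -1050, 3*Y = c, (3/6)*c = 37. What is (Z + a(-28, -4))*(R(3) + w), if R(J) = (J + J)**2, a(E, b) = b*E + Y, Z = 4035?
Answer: -4230070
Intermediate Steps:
c = 74 (c = 2*37 = 74)
Y = 74/3 (Y = (1/3)*74 = 74/3 ≈ 24.667)
a(E, b) = 74/3 + E*b (a(E, b) = b*E + 74/3 = E*b + 74/3 = 74/3 + E*b)
R(J) = 4*J**2 (R(J) = (2*J)**2 = 4*J**2)
(Z + a(-28, -4))*(R(3) + w) = (4035 + (74/3 - 28*(-4)))*(4*3**2 - 1050) = (4035 + (74/3 + 112))*(4*9 - 1050) = (4035 + 410/3)*(36 - 1050) = (12515/3)*(-1014) = -4230070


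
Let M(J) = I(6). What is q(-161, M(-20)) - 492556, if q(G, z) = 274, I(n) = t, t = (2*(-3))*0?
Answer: -492282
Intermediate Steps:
t = 0 (t = -6*0 = 0)
I(n) = 0
M(J) = 0
q(-161, M(-20)) - 492556 = 274 - 492556 = -492282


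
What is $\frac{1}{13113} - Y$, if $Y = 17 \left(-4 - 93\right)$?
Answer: $\frac{21623338}{13113} \approx 1649.0$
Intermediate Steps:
$Y = -1649$ ($Y = 17 \left(-97\right) = -1649$)
$\frac{1}{13113} - Y = \frac{1}{13113} - -1649 = \frac{1}{13113} + 1649 = \frac{21623338}{13113}$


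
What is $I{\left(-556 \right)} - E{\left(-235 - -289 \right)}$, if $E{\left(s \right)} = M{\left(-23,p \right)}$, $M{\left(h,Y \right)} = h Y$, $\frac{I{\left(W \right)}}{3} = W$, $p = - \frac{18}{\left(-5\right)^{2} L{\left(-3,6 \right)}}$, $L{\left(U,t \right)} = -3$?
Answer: $- \frac{41562}{25} \approx -1662.5$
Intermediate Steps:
$p = \frac{6}{25}$ ($p = - \frac{18}{\left(-5\right)^{2} \left(-3\right)} = - \frac{18}{25 \left(-3\right)} = - \frac{18}{-75} = \left(-18\right) \left(- \frac{1}{75}\right) = \frac{6}{25} \approx 0.24$)
$I{\left(W \right)} = 3 W$
$M{\left(h,Y \right)} = Y h$
$E{\left(s \right)} = - \frac{138}{25}$ ($E{\left(s \right)} = \frac{6}{25} \left(-23\right) = - \frac{138}{25}$)
$I{\left(-556 \right)} - E{\left(-235 - -289 \right)} = 3 \left(-556\right) - - \frac{138}{25} = -1668 + \frac{138}{25} = - \frac{41562}{25}$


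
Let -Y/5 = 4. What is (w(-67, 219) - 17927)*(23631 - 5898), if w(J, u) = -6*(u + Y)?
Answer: -339072693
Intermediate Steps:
Y = -20 (Y = -5*4 = -20)
w(J, u) = 120 - 6*u (w(J, u) = -6*(u - 20) = -6*(-20 + u) = 120 - 6*u)
(w(-67, 219) - 17927)*(23631 - 5898) = ((120 - 6*219) - 17927)*(23631 - 5898) = ((120 - 1314) - 17927)*17733 = (-1194 - 17927)*17733 = -19121*17733 = -339072693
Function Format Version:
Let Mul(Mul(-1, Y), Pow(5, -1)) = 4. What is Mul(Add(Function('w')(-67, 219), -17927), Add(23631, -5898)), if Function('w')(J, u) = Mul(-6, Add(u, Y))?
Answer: -339072693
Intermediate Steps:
Y = -20 (Y = Mul(-5, 4) = -20)
Function('w')(J, u) = Add(120, Mul(-6, u)) (Function('w')(J, u) = Mul(-6, Add(u, -20)) = Mul(-6, Add(-20, u)) = Add(120, Mul(-6, u)))
Mul(Add(Function('w')(-67, 219), -17927), Add(23631, -5898)) = Mul(Add(Add(120, Mul(-6, 219)), -17927), Add(23631, -5898)) = Mul(Add(Add(120, -1314), -17927), 17733) = Mul(Add(-1194, -17927), 17733) = Mul(-19121, 17733) = -339072693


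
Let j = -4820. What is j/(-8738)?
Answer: 2410/4369 ≈ 0.55161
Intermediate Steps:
j/(-8738) = -4820/(-8738) = -4820*(-1/8738) = 2410/4369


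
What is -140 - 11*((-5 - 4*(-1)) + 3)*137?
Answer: -3154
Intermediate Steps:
-140 - 11*((-5 - 4*(-1)) + 3)*137 = -140 - 11*((-5 + 4) + 3)*137 = -140 - 11*(-1 + 3)*137 = -140 - 11*2*137 = -140 - 22*137 = -140 - 3014 = -3154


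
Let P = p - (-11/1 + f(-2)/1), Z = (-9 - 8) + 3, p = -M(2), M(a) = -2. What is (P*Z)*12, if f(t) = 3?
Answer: -1680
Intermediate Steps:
p = 2 (p = -1*(-2) = 2)
Z = -14 (Z = -17 + 3 = -14)
P = 10 (P = 2 - (-11/1 + 3/1) = 2 - (-11*1 + 3*1) = 2 - (-11 + 3) = 2 - 1*(-8) = 2 + 8 = 10)
(P*Z)*12 = (10*(-14))*12 = -140*12 = -1680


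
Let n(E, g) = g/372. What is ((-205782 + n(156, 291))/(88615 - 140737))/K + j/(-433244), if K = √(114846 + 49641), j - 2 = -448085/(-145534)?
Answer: -739153/63051732296 + 25516871*√164487/1063100535336 ≈ 0.0097229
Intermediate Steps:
n(E, g) = g/372 (n(E, g) = g*(1/372) = g/372)
j = 739153/145534 (j = 2 - 448085/(-145534) = 2 - 448085*(-1/145534) = 2 + 448085/145534 = 739153/145534 ≈ 5.0789)
K = √164487 ≈ 405.57
((-205782 + n(156, 291))/(88615 - 140737))/K + j/(-433244) = ((-205782 + (1/372)*291)/(88615 - 140737))/(√164487) + (739153/145534)/(-433244) = ((-205782 + 97/124)/(-52122))*(√164487/164487) + (739153/145534)*(-1/433244) = (-25516871/124*(-1/52122))*(√164487/164487) - 739153/63051732296 = 25516871*(√164487/164487)/6463128 - 739153/63051732296 = 25516871*√164487/1063100535336 - 739153/63051732296 = -739153/63051732296 + 25516871*√164487/1063100535336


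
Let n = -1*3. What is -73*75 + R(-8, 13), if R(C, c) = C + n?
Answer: -5486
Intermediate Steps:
n = -3
R(C, c) = -3 + C (R(C, c) = C - 3 = -3 + C)
-73*75 + R(-8, 13) = -73*75 + (-3 - 8) = -5475 - 11 = -5486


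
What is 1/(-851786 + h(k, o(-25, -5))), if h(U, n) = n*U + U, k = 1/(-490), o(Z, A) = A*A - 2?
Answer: -245/208687582 ≈ -1.1740e-6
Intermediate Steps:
o(Z, A) = -2 + A² (o(Z, A) = A² - 2 = -2 + A²)
k = -1/490 ≈ -0.0020408
h(U, n) = U + U*n (h(U, n) = U*n + U = U + U*n)
1/(-851786 + h(k, o(-25, -5))) = 1/(-851786 - (1 + (-2 + (-5)²))/490) = 1/(-851786 - (1 + (-2 + 25))/490) = 1/(-851786 - (1 + 23)/490) = 1/(-851786 - 1/490*24) = 1/(-851786 - 12/245) = 1/(-208687582/245) = -245/208687582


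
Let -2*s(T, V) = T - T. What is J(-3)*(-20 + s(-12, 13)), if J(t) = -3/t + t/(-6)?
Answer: -30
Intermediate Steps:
s(T, V) = 0 (s(T, V) = -(T - T)/2 = -½*0 = 0)
J(t) = -3/t - t/6 (J(t) = -3/t + t*(-⅙) = -3/t - t/6)
J(-3)*(-20 + s(-12, 13)) = (-3/(-3) - ⅙*(-3))*(-20 + 0) = (-3*(-⅓) + ½)*(-20) = (1 + ½)*(-20) = (3/2)*(-20) = -30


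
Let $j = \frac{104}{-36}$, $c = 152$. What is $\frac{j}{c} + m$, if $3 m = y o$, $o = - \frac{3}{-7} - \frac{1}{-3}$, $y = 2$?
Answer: $\frac{2341}{4788} \approx 0.48893$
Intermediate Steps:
$j = - \frac{26}{9}$ ($j = 104 \left(- \frac{1}{36}\right) = - \frac{26}{9} \approx -2.8889$)
$o = \frac{16}{21}$ ($o = \left(-3\right) \left(- \frac{1}{7}\right) - - \frac{1}{3} = \frac{3}{7} + \frac{1}{3} = \frac{16}{21} \approx 0.7619$)
$m = \frac{32}{63}$ ($m = \frac{2 \cdot \frac{16}{21}}{3} = \frac{1}{3} \cdot \frac{32}{21} = \frac{32}{63} \approx 0.50794$)
$\frac{j}{c} + m = \frac{1}{152} \left(- \frac{26}{9}\right) + \frac{32}{63} = - \frac{13}{684} + \frac{32}{63} = \frac{2341}{4788}$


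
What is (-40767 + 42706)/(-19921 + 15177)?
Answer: -1939/4744 ≈ -0.40873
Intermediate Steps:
(-40767 + 42706)/(-19921 + 15177) = 1939/(-4744) = 1939*(-1/4744) = -1939/4744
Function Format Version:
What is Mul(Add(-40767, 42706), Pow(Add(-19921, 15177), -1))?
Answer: Rational(-1939, 4744) ≈ -0.40873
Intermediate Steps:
Mul(Add(-40767, 42706), Pow(Add(-19921, 15177), -1)) = Mul(1939, Pow(-4744, -1)) = Mul(1939, Rational(-1, 4744)) = Rational(-1939, 4744)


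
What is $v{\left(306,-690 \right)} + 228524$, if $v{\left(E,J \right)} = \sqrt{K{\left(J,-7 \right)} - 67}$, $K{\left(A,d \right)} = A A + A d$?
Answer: $228524 + \sqrt{480863} \approx 2.2922 \cdot 10^{5}$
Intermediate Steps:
$K{\left(A,d \right)} = A^{2} + A d$
$v{\left(E,J \right)} = \sqrt{-67 + J \left(-7 + J\right)}$ ($v{\left(E,J \right)} = \sqrt{J \left(J - 7\right) - 67} = \sqrt{J \left(-7 + J\right) - 67} = \sqrt{-67 + J \left(-7 + J\right)}$)
$v{\left(306,-690 \right)} + 228524 = \sqrt{-67 - 690 \left(-7 - 690\right)} + 228524 = \sqrt{-67 - -480930} + 228524 = \sqrt{-67 + 480930} + 228524 = \sqrt{480863} + 228524 = 228524 + \sqrt{480863}$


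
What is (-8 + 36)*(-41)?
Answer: -1148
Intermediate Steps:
(-8 + 36)*(-41) = 28*(-41) = -1148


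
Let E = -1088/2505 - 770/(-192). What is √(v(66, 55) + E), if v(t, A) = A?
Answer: √2613805510/6680 ≈ 7.6535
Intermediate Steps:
E = 95553/26720 (E = -1088*1/2505 - 770*(-1/192) = -1088/2505 + 385/96 = 95553/26720 ≈ 3.5761)
√(v(66, 55) + E) = √(55 + 95553/26720) = √(1565153/26720) = √2613805510/6680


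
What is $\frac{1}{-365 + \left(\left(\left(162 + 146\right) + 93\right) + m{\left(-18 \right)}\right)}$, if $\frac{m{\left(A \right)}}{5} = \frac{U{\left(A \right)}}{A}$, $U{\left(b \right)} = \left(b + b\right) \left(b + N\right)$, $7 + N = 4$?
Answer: $- \frac{1}{174} \approx -0.0057471$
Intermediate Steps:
$N = -3$ ($N = -7 + 4 = -3$)
$U{\left(b \right)} = 2 b \left(-3 + b\right)$ ($U{\left(b \right)} = \left(b + b\right) \left(b - 3\right) = 2 b \left(-3 + b\right)$)
$m{\left(A \right)} = -30 + 10 A$ ($m{\left(A \right)} = 5 \frac{2 A \left(-3 + A\right)}{A} = 5 \left(-6 + 2 A\right) = -30 + 10 A$)
$\frac{1}{-365 + \left(\left(\left(162 + 146\right) + 93\right) + m{\left(-18 \right)}\right)} = \frac{1}{-365 + \left(\left(\left(162 + 146\right) + 93\right) + \left(-30 + 10 \left(-18\right)\right)\right)} = \frac{1}{-365 + \left(\left(308 + 93\right) - 210\right)} = \frac{1}{-365 + \left(401 - 210\right)} = \frac{1}{-365 + 191} = \frac{1}{-174} = - \frac{1}{174}$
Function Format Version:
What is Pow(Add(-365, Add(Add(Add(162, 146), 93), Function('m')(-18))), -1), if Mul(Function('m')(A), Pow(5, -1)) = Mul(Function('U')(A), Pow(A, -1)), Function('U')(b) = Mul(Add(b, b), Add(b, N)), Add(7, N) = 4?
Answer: Rational(-1, 174) ≈ -0.0057471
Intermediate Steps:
N = -3 (N = Add(-7, 4) = -3)
Function('U')(b) = Mul(2, b, Add(-3, b)) (Function('U')(b) = Mul(Add(b, b), Add(b, -3)) = Mul(Mul(2, b), Add(-3, b)) = Mul(2, b, Add(-3, b)))
Function('m')(A) = Add(-30, Mul(10, A)) (Function('m')(A) = Mul(5, Mul(Mul(2, A, Add(-3, A)), Pow(A, -1))) = Mul(5, Add(-6, Mul(2, A))) = Add(-30, Mul(10, A)))
Pow(Add(-365, Add(Add(Add(162, 146), 93), Function('m')(-18))), -1) = Pow(Add(-365, Add(Add(Add(162, 146), 93), Add(-30, Mul(10, -18)))), -1) = Pow(Add(-365, Add(Add(308, 93), Add(-30, -180))), -1) = Pow(Add(-365, Add(401, -210)), -1) = Pow(Add(-365, 191), -1) = Pow(-174, -1) = Rational(-1, 174)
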